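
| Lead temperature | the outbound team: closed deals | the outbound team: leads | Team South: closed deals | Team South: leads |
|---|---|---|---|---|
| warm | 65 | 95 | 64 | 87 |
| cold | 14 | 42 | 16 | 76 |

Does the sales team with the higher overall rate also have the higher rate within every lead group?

Warm: the outbound team 65/95 = 68.4%, Team South 64/87 = 73.6% → Team South
Cold: the outbound team 14/42 = 33.3%, Team South 16/76 = 21.1% → the outbound team
Overall: the outbound team 79/137 = 57.7%, Team South 80/163 = 49.1% → the outbound team
Neither sweeps: the outbound team wins 1 of 2 groups, Team South wins 1. The outbound team wins overall but not every group — no Simpson reversal.

No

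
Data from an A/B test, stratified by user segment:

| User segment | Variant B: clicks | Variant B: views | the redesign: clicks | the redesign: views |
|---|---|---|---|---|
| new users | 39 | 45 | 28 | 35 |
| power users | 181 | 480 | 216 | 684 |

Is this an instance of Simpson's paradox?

New users: Variant B 39/45 = 86.7%, the redesign 28/35 = 80.0% → Variant B
Power users: Variant B 181/480 = 37.7%, the redesign 216/684 = 31.6% → Variant B
Overall: Variant B 220/525 = 41.9%, the redesign 244/719 = 33.9% → Variant B
Variant B wins overall and in every user group — no reversal.

No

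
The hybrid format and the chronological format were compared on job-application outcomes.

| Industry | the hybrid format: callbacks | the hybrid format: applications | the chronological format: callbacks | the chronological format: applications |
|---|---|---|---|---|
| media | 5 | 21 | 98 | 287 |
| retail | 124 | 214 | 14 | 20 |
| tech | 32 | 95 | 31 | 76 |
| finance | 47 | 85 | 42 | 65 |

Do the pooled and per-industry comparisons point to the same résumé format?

No

Media: the hybrid format 5/21 = 23.8%, the chronological format 98/287 = 34.1% → the chronological format
Retail: the hybrid format 124/214 = 57.9%, the chronological format 14/20 = 70.0% → the chronological format
Tech: the hybrid format 32/95 = 33.7%, the chronological format 31/76 = 40.8% → the chronological format
Finance: the hybrid format 47/85 = 55.3%, the chronological format 42/65 = 64.6% → the chronological format
Overall: the hybrid format 208/415 = 50.1%, the chronological format 185/448 = 41.3% → the hybrid format
The chronological format wins each industry group but the hybrid format wins overall — the comparison reverses. The chronological format's applications skew toward media, which has a lower base rate.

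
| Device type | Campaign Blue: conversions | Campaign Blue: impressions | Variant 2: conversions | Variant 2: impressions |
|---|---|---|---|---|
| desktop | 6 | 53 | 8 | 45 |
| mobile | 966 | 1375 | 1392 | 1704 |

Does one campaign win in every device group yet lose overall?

Desktop: Campaign Blue 6/53 = 11.3%, Variant 2 8/45 = 17.8% → Variant 2
Mobile: Campaign Blue 966/1375 = 70.3%, Variant 2 1392/1704 = 81.7% → Variant 2
Overall: Campaign Blue 972/1428 = 68.1%, Variant 2 1400/1749 = 80.0% → Variant 2
Variant 2 wins overall and in every device group — no reversal.

No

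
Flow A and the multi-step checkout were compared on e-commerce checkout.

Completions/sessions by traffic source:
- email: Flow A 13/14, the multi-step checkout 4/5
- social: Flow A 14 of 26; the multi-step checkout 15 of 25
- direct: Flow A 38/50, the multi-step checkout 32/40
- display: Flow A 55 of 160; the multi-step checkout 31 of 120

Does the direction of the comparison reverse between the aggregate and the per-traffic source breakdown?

Email: Flow A 13/14 = 92.9%, the multi-step checkout 4/5 = 80.0% → Flow A
Social: Flow A 14/26 = 53.8%, the multi-step checkout 15/25 = 60.0% → the multi-step checkout
Direct: Flow A 38/50 = 76.0%, the multi-step checkout 32/40 = 80.0% → the multi-step checkout
Display: Flow A 55/160 = 34.4%, the multi-step checkout 31/120 = 25.8% → Flow A
Overall: Flow A 120/250 = 48.0%, the multi-step checkout 82/190 = 43.2% → Flow A
Neither sweeps: Flow A wins 2 of 4 groups, the multi-step checkout wins 2. Flow A wins overall but not every group — no Simpson reversal.

No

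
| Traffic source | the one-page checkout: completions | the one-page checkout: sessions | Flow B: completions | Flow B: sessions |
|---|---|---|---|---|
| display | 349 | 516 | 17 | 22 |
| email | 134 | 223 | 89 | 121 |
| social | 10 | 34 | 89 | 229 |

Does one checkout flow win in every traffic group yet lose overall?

Display: the one-page checkout 349/516 = 67.6%, Flow B 17/22 = 77.3% → Flow B
Email: the one-page checkout 134/223 = 60.1%, Flow B 89/121 = 73.6% → Flow B
Social: the one-page checkout 10/34 = 29.4%, Flow B 89/229 = 38.9% → Flow B
Overall: the one-page checkout 493/773 = 63.8%, Flow B 195/372 = 52.4% → the one-page checkout
Flow B wins each traffic group but the one-page checkout wins overall — the comparison reverses. Flow B's sessions skew toward social, which has a lower base rate.

Yes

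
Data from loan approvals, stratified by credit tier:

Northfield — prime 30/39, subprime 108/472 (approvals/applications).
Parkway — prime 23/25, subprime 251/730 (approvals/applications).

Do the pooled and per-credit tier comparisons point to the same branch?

Yes

Prime: Northfield 30/39 = 76.9%, Parkway 23/25 = 92.0% → Parkway
Subprime: Northfield 108/472 = 22.9%, Parkway 251/730 = 34.4% → Parkway
Overall: Northfield 138/511 = 27.0%, Parkway 274/755 = 36.3% → Parkway
Parkway wins overall and in every credit group — no reversal.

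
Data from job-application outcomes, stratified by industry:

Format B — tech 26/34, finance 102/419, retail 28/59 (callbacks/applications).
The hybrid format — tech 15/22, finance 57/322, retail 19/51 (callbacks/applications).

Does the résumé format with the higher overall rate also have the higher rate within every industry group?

Tech: Format B 26/34 = 76.5%, the hybrid format 15/22 = 68.2% → Format B
Finance: Format B 102/419 = 24.3%, the hybrid format 57/322 = 17.7% → Format B
Retail: Format B 28/59 = 47.5%, the hybrid format 19/51 = 37.3% → Format B
Overall: Format B 156/512 = 30.5%, the hybrid format 91/395 = 23.0% → Format B
Format B wins overall and in every industry group — no reversal.

Yes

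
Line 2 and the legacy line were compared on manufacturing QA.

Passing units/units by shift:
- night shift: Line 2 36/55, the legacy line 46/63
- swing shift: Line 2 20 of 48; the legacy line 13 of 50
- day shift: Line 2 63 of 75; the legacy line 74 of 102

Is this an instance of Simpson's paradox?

No

Night shift: Line 2 36/55 = 65.5%, the legacy line 46/63 = 73.0% → the legacy line
Swing shift: Line 2 20/48 = 41.7%, the legacy line 13/50 = 26.0% → Line 2
Day shift: Line 2 63/75 = 84.0%, the legacy line 74/102 = 72.5% → Line 2
Overall: Line 2 119/178 = 66.9%, the legacy line 133/215 = 61.9% → Line 2
Neither sweeps: Line 2 wins 2 of 3 groups, the legacy line wins 1. Line 2 wins overall but not every group — no Simpson reversal.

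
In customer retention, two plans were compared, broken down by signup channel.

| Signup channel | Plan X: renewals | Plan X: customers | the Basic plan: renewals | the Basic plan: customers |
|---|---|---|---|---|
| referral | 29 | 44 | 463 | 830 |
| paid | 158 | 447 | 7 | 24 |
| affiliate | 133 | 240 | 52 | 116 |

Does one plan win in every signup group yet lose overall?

Yes

Referral: Plan X 29/44 = 65.9%, the Basic plan 463/830 = 55.8% → Plan X
Paid: Plan X 158/447 = 35.3%, the Basic plan 7/24 = 29.2% → Plan X
Affiliate: Plan X 133/240 = 55.4%, the Basic plan 52/116 = 44.8% → Plan X
Overall: Plan X 320/731 = 43.8%, the Basic plan 522/970 = 53.8% → the Basic plan
Plan X wins each signup group but the Basic plan wins overall — the comparison reverses. Plan X's customers skew toward paid, which has a lower base rate.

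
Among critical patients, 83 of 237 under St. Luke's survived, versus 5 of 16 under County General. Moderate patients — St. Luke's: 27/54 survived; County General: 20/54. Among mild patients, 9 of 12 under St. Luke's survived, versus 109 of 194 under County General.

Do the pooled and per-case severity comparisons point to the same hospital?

Critical: St. Luke's 83/237 = 35.0%, County General 5/16 = 31.2% → St. Luke's
Moderate: St. Luke's 27/54 = 50.0%, County General 20/54 = 37.0% → St. Luke's
Mild: St. Luke's 9/12 = 75.0%, County General 109/194 = 56.2% → St. Luke's
Overall: St. Luke's 119/303 = 39.3%, County General 134/264 = 50.8% → County General
St. Luke's wins each case group but County General wins overall — the comparison reverses. St. Luke's's patients skew toward critical, which has a lower base rate.

No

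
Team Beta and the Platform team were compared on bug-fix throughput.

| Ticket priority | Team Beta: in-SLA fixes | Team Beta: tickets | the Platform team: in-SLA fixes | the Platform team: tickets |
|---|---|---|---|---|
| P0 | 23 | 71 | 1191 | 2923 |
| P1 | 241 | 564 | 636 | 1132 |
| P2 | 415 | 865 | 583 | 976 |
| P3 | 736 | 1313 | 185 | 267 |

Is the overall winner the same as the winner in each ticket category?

No

P0: Team Beta 23/71 = 32.4%, the Platform team 1191/2923 = 40.7% → the Platform team
P1: Team Beta 241/564 = 42.7%, the Platform team 636/1132 = 56.2% → the Platform team
P2: Team Beta 415/865 = 48.0%, the Platform team 583/976 = 59.7% → the Platform team
P3: Team Beta 736/1313 = 56.1%, the Platform team 185/267 = 69.3% → the Platform team
Overall: Team Beta 1415/2813 = 50.3%, the Platform team 2595/5298 = 49.0% → Team Beta
The Platform team wins each ticket group but Team Beta wins overall — the comparison reverses. The Platform team's tickets skew toward P0, which has a lower base rate.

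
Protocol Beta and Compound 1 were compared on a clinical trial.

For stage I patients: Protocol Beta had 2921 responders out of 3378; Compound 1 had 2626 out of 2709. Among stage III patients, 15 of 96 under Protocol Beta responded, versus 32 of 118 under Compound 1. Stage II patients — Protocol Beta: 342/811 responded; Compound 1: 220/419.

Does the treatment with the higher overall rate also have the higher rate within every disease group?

Stage I: Protocol Beta 2921/3378 = 86.5%, Compound 1 2626/2709 = 96.9% → Compound 1
Stage III: Protocol Beta 15/96 = 15.6%, Compound 1 32/118 = 27.1% → Compound 1
Stage II: Protocol Beta 342/811 = 42.2%, Compound 1 220/419 = 52.5% → Compound 1
Overall: Protocol Beta 3278/4285 = 76.5%, Compound 1 2878/3246 = 88.7% → Compound 1
Compound 1 wins overall and in every disease group — no reversal.

Yes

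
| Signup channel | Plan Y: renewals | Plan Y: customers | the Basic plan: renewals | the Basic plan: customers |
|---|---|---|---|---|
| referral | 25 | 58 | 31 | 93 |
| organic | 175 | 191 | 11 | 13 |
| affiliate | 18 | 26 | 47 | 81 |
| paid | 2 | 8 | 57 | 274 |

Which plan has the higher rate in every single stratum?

Referral: Plan Y 25/58 = 43.1%, the Basic plan 31/93 = 33.3% → Plan Y
Organic: Plan Y 175/191 = 91.6%, the Basic plan 11/13 = 84.6% → Plan Y
Affiliate: Plan Y 18/26 = 69.2%, the Basic plan 47/81 = 58.0% → Plan Y
Paid: Plan Y 2/8 = 25.0%, the Basic plan 57/274 = 20.8% → Plan Y
Plan Y has the higher rate in all 4 groups.

Plan Y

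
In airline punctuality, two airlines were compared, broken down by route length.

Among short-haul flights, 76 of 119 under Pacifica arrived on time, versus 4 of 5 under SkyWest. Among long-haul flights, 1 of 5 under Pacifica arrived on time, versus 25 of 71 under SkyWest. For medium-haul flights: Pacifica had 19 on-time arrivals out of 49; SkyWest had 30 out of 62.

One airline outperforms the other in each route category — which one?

SkyWest

Short-haul: Pacifica 76/119 = 63.9%, SkyWest 4/5 = 80.0% → SkyWest
Long-haul: Pacifica 1/5 = 20.0%, SkyWest 25/71 = 35.2% → SkyWest
Medium-haul: Pacifica 19/49 = 38.8%, SkyWest 30/62 = 48.4% → SkyWest
SkyWest has the higher rate in all 3 groups.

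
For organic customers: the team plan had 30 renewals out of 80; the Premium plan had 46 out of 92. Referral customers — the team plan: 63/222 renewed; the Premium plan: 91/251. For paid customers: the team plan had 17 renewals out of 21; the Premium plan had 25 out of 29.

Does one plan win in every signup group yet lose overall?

Organic: the team plan 30/80 = 37.5%, the Premium plan 46/92 = 50.0% → the Premium plan
Referral: the team plan 63/222 = 28.4%, the Premium plan 91/251 = 36.3% → the Premium plan
Paid: the team plan 17/21 = 81.0%, the Premium plan 25/29 = 86.2% → the Premium plan
Overall: the team plan 110/323 = 34.1%, the Premium plan 162/372 = 43.5% → the Premium plan
The Premium plan wins overall and in every signup group — no reversal.

No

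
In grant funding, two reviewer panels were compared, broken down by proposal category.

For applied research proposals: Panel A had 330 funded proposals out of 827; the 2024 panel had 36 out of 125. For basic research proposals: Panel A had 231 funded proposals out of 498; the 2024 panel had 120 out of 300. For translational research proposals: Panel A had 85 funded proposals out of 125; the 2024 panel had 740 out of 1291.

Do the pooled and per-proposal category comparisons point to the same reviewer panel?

No

Applied research: Panel A 330/827 = 39.9%, the 2024 panel 36/125 = 28.8% → Panel A
Basic research: Panel A 231/498 = 46.4%, the 2024 panel 120/300 = 40.0% → Panel A
Translational research: Panel A 85/125 = 68.0%, the 2024 panel 740/1291 = 57.3% → Panel A
Overall: Panel A 646/1450 = 44.6%, the 2024 panel 896/1716 = 52.2% → the 2024 panel
Panel A wins each proposal group but the 2024 panel wins overall — the comparison reverses. Panel A's proposals skew toward applied research, which has a lower base rate.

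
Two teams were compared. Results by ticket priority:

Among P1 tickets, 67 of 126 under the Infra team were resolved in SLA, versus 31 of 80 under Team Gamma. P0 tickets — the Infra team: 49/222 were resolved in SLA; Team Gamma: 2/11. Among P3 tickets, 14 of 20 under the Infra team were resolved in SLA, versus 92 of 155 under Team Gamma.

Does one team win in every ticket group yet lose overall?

Yes

P1: the Infra team 67/126 = 53.2%, Team Gamma 31/80 = 38.8% → the Infra team
P0: the Infra team 49/222 = 22.1%, Team Gamma 2/11 = 18.2% → the Infra team
P3: the Infra team 14/20 = 70.0%, Team Gamma 92/155 = 59.4% → the Infra team
Overall: the Infra team 130/368 = 35.3%, Team Gamma 125/246 = 50.8% → Team Gamma
The Infra team wins each ticket group but Team Gamma wins overall — the comparison reverses. The Infra team's tickets skew toward P0, which has a lower base rate.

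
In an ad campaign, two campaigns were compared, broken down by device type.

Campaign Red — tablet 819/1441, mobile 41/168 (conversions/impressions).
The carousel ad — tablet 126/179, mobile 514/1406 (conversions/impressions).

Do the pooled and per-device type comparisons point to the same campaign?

Tablet: Campaign Red 819/1441 = 56.8%, the carousel ad 126/179 = 70.4% → the carousel ad
Mobile: Campaign Red 41/168 = 24.4%, the carousel ad 514/1406 = 36.6% → the carousel ad
Overall: Campaign Red 860/1609 = 53.4%, the carousel ad 640/1585 = 40.4% → Campaign Red
The carousel ad wins each device group but Campaign Red wins overall — the comparison reverses. The carousel ad's impressions skew toward mobile, which has a lower base rate.

No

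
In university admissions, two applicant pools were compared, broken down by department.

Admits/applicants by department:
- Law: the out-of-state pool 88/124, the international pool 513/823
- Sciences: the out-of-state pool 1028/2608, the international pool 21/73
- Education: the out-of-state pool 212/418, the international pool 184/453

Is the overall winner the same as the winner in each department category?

Law: the out-of-state pool 88/124 = 71.0%, the international pool 513/823 = 62.3% → the out-of-state pool
Sciences: the out-of-state pool 1028/2608 = 39.4%, the international pool 21/73 = 28.8% → the out-of-state pool
Education: the out-of-state pool 212/418 = 50.7%, the international pool 184/453 = 40.6% → the out-of-state pool
Overall: the out-of-state pool 1328/3150 = 42.2%, the international pool 718/1349 = 53.2% → the international pool
The out-of-state pool wins each department group but the international pool wins overall — the comparison reverses. The out-of-state pool's applicants skew toward Sciences, which has a lower base rate.

No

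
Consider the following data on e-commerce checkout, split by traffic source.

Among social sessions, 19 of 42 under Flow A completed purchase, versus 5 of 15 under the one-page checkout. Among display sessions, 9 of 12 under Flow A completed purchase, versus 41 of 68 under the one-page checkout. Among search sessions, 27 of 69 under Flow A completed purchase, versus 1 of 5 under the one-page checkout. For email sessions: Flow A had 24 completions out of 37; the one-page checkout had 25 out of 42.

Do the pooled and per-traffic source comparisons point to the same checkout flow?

No

Social: Flow A 19/42 = 45.2%, the one-page checkout 5/15 = 33.3% → Flow A
Display: Flow A 9/12 = 75.0%, the one-page checkout 41/68 = 60.3% → Flow A
Search: Flow A 27/69 = 39.1%, the one-page checkout 1/5 = 20.0% → Flow A
Email: Flow A 24/37 = 64.9%, the one-page checkout 25/42 = 59.5% → Flow A
Overall: Flow A 79/160 = 49.4%, the one-page checkout 72/130 = 55.4% → the one-page checkout
Flow A wins each traffic group but the one-page checkout wins overall — the comparison reverses. Flow A's sessions skew toward search, which has a lower base rate.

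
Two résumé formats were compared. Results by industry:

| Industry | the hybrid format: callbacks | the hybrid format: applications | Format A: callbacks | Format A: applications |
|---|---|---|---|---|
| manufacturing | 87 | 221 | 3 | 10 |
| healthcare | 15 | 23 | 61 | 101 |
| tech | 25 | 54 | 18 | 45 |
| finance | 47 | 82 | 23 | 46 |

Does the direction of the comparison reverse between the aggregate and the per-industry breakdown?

Yes

Manufacturing: the hybrid format 87/221 = 39.4%, Format A 3/10 = 30.0% → the hybrid format
Healthcare: the hybrid format 15/23 = 65.2%, Format A 61/101 = 60.4% → the hybrid format
Tech: the hybrid format 25/54 = 46.3%, Format A 18/45 = 40.0% → the hybrid format
Finance: the hybrid format 47/82 = 57.3%, Format A 23/46 = 50.0% → the hybrid format
Overall: the hybrid format 174/380 = 45.8%, Format A 105/202 = 52.0% → Format A
The hybrid format wins each industry group but Format A wins overall — the comparison reverses. The hybrid format's applications skew toward manufacturing, which has a lower base rate.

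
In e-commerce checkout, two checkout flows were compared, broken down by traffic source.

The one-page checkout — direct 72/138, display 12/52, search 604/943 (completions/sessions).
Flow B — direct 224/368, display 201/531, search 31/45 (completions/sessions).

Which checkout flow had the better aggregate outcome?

the one-page checkout

Direct: the one-page checkout 72/138 = 52.2%, Flow B 224/368 = 60.9% → Flow B
Display: the one-page checkout 12/52 = 23.1%, Flow B 201/531 = 37.9% → Flow B
Search: the one-page checkout 604/943 = 64.1%, Flow B 31/45 = 68.9% → Flow B
Overall: the one-page checkout 688/1133 = 60.7%, Flow B 456/944 = 48.3% → the one-page checkout
(Flow B wins every traffic group but the one-page checkout wins overall — Flow B's sessions skew toward the low-rate display group.)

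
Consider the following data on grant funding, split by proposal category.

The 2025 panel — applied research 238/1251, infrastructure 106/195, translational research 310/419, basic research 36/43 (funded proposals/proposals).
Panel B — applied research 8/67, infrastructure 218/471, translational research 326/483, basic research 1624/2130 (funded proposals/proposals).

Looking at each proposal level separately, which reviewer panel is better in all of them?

Applied research: the 2025 panel 238/1251 = 19.0%, Panel B 8/67 = 11.9% → the 2025 panel
Infrastructure: the 2025 panel 106/195 = 54.4%, Panel B 218/471 = 46.3% → the 2025 panel
Translational research: the 2025 panel 310/419 = 74.0%, Panel B 326/483 = 67.5% → the 2025 panel
Basic research: the 2025 panel 36/43 = 83.7%, Panel B 1624/2130 = 76.2% → the 2025 panel
The 2025 panel has the higher rate in all 4 groups.

the 2025 panel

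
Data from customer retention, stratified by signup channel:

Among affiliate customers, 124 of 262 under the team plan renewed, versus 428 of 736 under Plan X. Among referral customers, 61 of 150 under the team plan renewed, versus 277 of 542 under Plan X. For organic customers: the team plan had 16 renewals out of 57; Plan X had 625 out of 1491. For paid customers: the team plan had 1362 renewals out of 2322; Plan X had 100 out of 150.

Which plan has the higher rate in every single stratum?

Affiliate: the team plan 124/262 = 47.3%, Plan X 428/736 = 58.2% → Plan X
Referral: the team plan 61/150 = 40.7%, Plan X 277/542 = 51.1% → Plan X
Organic: the team plan 16/57 = 28.1%, Plan X 625/1491 = 41.9% → Plan X
Paid: the team plan 1362/2322 = 58.7%, Plan X 100/150 = 66.7% → Plan X
Plan X has the higher rate in all 4 groups.

Plan X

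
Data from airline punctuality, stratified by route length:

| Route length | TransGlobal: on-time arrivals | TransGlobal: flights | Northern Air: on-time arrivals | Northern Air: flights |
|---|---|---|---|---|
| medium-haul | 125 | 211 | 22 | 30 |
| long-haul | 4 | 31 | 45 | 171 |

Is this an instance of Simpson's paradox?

Yes

Medium-haul: TransGlobal 125/211 = 59.2%, Northern Air 22/30 = 73.3% → Northern Air
Long-haul: TransGlobal 4/31 = 12.9%, Northern Air 45/171 = 26.3% → Northern Air
Overall: TransGlobal 129/242 = 53.3%, Northern Air 67/201 = 33.3% → TransGlobal
Northern Air wins each route group but TransGlobal wins overall — the comparison reverses. Northern Air's flights skew toward long-haul, which has a lower base rate.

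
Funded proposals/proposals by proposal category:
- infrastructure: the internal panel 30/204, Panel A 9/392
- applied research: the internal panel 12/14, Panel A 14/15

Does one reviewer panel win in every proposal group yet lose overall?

Infrastructure: the internal panel 30/204 = 14.7%, Panel A 9/392 = 2.3% → the internal panel
Applied research: the internal panel 12/14 = 85.7%, Panel A 14/15 = 93.3% → Panel A
Overall: the internal panel 42/218 = 19.3%, Panel A 23/407 = 5.7% → the internal panel
Neither sweeps: the internal panel wins 1 of 2 groups, Panel A wins 1. The internal panel wins overall but not every group — no Simpson reversal.

No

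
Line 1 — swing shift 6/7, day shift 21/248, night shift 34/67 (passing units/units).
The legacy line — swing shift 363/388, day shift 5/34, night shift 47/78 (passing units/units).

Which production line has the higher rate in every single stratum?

Swing shift: Line 1 6/7 = 85.7%, the legacy line 363/388 = 93.6% → the legacy line
Day shift: Line 1 21/248 = 8.5%, the legacy line 5/34 = 14.7% → the legacy line
Night shift: Line 1 34/67 = 50.7%, the legacy line 47/78 = 60.3% → the legacy line
The legacy line has the higher rate in all 3 groups.

the legacy line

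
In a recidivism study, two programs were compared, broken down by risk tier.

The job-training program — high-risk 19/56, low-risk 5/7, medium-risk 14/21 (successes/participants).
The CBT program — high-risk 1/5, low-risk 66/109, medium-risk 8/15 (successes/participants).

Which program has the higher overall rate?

the CBT program

High-risk: the job-training program 19/56 = 33.9%, the CBT program 1/5 = 20.0% → the job-training program
Low-risk: the job-training program 5/7 = 71.4%, the CBT program 66/109 = 60.6% → the job-training program
Medium-risk: the job-training program 14/21 = 66.7%, the CBT program 8/15 = 53.3% → the job-training program
Overall: the job-training program 38/84 = 45.2%, the CBT program 75/129 = 58.1% → the CBT program
(The job-training program wins every risk group but the CBT program wins overall — the job-training program's participants skew toward the low-rate high-risk group.)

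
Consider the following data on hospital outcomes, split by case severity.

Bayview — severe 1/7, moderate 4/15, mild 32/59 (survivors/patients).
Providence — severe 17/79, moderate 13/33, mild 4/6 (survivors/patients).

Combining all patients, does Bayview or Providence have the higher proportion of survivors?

Severe: Bayview 1/7 = 14.3%, Providence 17/79 = 21.5% → Providence
Moderate: Bayview 4/15 = 26.7%, Providence 13/33 = 39.4% → Providence
Mild: Bayview 32/59 = 54.2%, Providence 4/6 = 66.7% → Providence
Overall: Bayview 37/81 = 45.7%, Providence 34/118 = 28.8% → Bayview
(Providence wins every case group but Bayview wins overall — Providence's patients skew toward the low-rate severe group.)

Bayview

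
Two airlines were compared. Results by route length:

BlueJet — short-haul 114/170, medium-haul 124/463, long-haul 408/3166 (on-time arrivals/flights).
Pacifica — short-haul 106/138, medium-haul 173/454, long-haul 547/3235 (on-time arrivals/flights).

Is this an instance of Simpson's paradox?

No

Short-haul: BlueJet 114/170 = 67.1%, Pacifica 106/138 = 76.8% → Pacifica
Medium-haul: BlueJet 124/463 = 26.8%, Pacifica 173/454 = 38.1% → Pacifica
Long-haul: BlueJet 408/3166 = 12.9%, Pacifica 547/3235 = 16.9% → Pacifica
Overall: BlueJet 646/3799 = 17.0%, Pacifica 826/3827 = 21.6% → Pacifica
Pacifica wins overall and in every route group — no reversal.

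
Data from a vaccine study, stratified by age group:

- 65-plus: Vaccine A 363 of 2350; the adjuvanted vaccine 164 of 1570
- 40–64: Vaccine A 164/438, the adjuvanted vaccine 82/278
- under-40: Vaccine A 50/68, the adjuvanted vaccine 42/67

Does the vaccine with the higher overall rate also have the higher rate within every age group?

65-plus: Vaccine A 363/2350 = 15.4%, the adjuvanted vaccine 164/1570 = 10.4% → Vaccine A
40–64: Vaccine A 164/438 = 37.4%, the adjuvanted vaccine 82/278 = 29.5% → Vaccine A
Under-40: Vaccine A 50/68 = 73.5%, the adjuvanted vaccine 42/67 = 62.7% → Vaccine A
Overall: Vaccine A 577/2856 = 20.2%, the adjuvanted vaccine 288/1915 = 15.0% → Vaccine A
Vaccine A wins overall and in every age group — no reversal.

Yes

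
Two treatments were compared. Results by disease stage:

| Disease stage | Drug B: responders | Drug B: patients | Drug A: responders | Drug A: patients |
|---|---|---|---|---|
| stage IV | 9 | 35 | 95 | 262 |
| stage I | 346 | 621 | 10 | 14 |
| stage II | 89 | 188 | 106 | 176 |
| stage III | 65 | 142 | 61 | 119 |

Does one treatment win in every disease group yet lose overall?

Stage IV: Drug B 9/35 = 25.7%, Drug A 95/262 = 36.3% → Drug A
Stage I: Drug B 346/621 = 55.7%, Drug A 10/14 = 71.4% → Drug A
Stage II: Drug B 89/188 = 47.3%, Drug A 106/176 = 60.2% → Drug A
Stage III: Drug B 65/142 = 45.8%, Drug A 61/119 = 51.3% → Drug A
Overall: Drug B 509/986 = 51.6%, Drug A 272/571 = 47.6% → Drug B
Drug A wins each disease group but Drug B wins overall — the comparison reverses. Drug A's patients skew toward stage IV, which has a lower base rate.

Yes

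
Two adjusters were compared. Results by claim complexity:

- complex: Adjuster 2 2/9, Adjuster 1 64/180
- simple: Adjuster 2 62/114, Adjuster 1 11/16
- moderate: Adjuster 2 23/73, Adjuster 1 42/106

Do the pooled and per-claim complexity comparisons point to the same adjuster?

Complex: Adjuster 2 2/9 = 22.2%, Adjuster 1 64/180 = 35.6% → Adjuster 1
Simple: Adjuster 2 62/114 = 54.4%, Adjuster 1 11/16 = 68.8% → Adjuster 1
Moderate: Adjuster 2 23/73 = 31.5%, Adjuster 1 42/106 = 39.6% → Adjuster 1
Overall: Adjuster 2 87/196 = 44.4%, Adjuster 1 117/302 = 38.7% → Adjuster 2
Adjuster 1 wins each claim group but Adjuster 2 wins overall — the comparison reverses. Adjuster 1's claims skew toward complex, which has a lower base rate.

No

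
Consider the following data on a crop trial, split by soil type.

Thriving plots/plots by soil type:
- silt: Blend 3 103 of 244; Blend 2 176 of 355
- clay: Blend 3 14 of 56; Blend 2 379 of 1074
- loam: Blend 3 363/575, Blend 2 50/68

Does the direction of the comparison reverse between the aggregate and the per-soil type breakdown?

Silt: Blend 3 103/244 = 42.2%, Blend 2 176/355 = 49.6% → Blend 2
Clay: Blend 3 14/56 = 25.0%, Blend 2 379/1074 = 35.3% → Blend 2
Loam: Blend 3 363/575 = 63.1%, Blend 2 50/68 = 73.5% → Blend 2
Overall: Blend 3 480/875 = 54.9%, Blend 2 605/1497 = 40.4% → Blend 3
Blend 2 wins each soil group but Blend 3 wins overall — the comparison reverses. Blend 2's plots skew toward clay, which has a lower base rate.

Yes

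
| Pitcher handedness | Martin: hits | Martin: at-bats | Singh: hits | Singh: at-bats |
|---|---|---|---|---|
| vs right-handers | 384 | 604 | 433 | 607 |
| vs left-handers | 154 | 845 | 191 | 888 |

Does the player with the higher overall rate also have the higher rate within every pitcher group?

Yes

Vs right-handers: Martin 384/604 = 63.6%, Singh 433/607 = 71.3% → Singh
Vs left-handers: Martin 154/845 = 18.2%, Singh 191/888 = 21.5% → Singh
Overall: Martin 538/1449 = 37.1%, Singh 624/1495 = 41.7% → Singh
Singh wins overall and in every pitcher group — no reversal.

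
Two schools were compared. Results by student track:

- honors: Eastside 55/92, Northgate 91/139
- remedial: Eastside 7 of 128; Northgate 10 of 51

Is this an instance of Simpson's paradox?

Honors: Eastside 55/92 = 59.8%, Northgate 91/139 = 65.5% → Northgate
Remedial: Eastside 7/128 = 5.5%, Northgate 10/51 = 19.6% → Northgate
Overall: Eastside 62/220 = 28.2%, Northgate 101/190 = 53.2% → Northgate
Northgate wins overall and in every student group — no reversal.

No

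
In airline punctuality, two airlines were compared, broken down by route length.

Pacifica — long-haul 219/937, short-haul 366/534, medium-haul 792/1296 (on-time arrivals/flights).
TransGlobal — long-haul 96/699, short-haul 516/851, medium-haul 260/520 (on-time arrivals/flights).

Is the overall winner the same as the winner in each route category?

Long-haul: Pacifica 219/937 = 23.4%, TransGlobal 96/699 = 13.7% → Pacifica
Short-haul: Pacifica 366/534 = 68.5%, TransGlobal 516/851 = 60.6% → Pacifica
Medium-haul: Pacifica 792/1296 = 61.1%, TransGlobal 260/520 = 50.0% → Pacifica
Overall: Pacifica 1377/2767 = 49.8%, TransGlobal 872/2070 = 42.1% → Pacifica
Pacifica wins overall and in every route group — no reversal.

Yes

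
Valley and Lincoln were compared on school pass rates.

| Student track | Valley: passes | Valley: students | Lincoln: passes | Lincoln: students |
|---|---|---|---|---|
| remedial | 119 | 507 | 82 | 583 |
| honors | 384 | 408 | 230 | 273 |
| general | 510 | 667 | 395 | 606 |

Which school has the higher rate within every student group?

Remedial: Valley 119/507 = 23.5%, Lincoln 82/583 = 14.1% → Valley
Honors: Valley 384/408 = 94.1%, Lincoln 230/273 = 84.2% → Valley
General: Valley 510/667 = 76.5%, Lincoln 395/606 = 65.2% → Valley
Valley has the higher rate in all 3 groups.

Valley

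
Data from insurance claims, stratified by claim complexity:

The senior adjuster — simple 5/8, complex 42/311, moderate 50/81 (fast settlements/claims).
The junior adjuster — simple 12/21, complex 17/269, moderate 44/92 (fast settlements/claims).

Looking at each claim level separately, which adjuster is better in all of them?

the senior adjuster

Simple: the senior adjuster 5/8 = 62.5%, the junior adjuster 12/21 = 57.1% → the senior adjuster
Complex: the senior adjuster 42/311 = 13.5%, the junior adjuster 17/269 = 6.3% → the senior adjuster
Moderate: the senior adjuster 50/81 = 61.7%, the junior adjuster 44/92 = 47.8% → the senior adjuster
The senior adjuster has the higher rate in all 3 groups.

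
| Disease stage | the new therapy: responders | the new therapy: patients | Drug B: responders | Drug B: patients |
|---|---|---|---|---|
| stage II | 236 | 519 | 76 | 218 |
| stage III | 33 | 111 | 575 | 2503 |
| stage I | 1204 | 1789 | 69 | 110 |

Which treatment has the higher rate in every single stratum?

the new therapy

Stage II: the new therapy 236/519 = 45.5%, Drug B 76/218 = 34.9% → the new therapy
Stage III: the new therapy 33/111 = 29.7%, Drug B 575/2503 = 23.0% → the new therapy
Stage I: the new therapy 1204/1789 = 67.3%, Drug B 69/110 = 62.7% → the new therapy
The new therapy has the higher rate in all 3 groups.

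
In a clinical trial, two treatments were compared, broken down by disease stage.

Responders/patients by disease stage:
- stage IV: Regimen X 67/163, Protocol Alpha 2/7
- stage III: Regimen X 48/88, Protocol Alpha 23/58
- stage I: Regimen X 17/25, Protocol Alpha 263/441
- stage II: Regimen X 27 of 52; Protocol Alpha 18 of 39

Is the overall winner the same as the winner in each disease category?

Stage IV: Regimen X 67/163 = 41.1%, Protocol Alpha 2/7 = 28.6% → Regimen X
Stage III: Regimen X 48/88 = 54.5%, Protocol Alpha 23/58 = 39.7% → Regimen X
Stage I: Regimen X 17/25 = 68.0%, Protocol Alpha 263/441 = 59.6% → Regimen X
Stage II: Regimen X 27/52 = 51.9%, Protocol Alpha 18/39 = 46.2% → Regimen X
Overall: Regimen X 159/328 = 48.5%, Protocol Alpha 306/545 = 56.1% → Protocol Alpha
Regimen X wins each disease group but Protocol Alpha wins overall — the comparison reverses. Regimen X's patients skew toward stage IV, which has a lower base rate.

No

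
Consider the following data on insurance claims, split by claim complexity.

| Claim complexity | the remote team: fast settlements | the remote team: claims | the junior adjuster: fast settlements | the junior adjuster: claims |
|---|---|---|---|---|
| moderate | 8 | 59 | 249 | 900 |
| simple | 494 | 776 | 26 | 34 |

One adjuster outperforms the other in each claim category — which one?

the junior adjuster

Moderate: the remote team 8/59 = 13.6%, the junior adjuster 249/900 = 27.7% → the junior adjuster
Simple: the remote team 494/776 = 63.7%, the junior adjuster 26/34 = 76.5% → the junior adjuster
The junior adjuster has the higher rate in both groups.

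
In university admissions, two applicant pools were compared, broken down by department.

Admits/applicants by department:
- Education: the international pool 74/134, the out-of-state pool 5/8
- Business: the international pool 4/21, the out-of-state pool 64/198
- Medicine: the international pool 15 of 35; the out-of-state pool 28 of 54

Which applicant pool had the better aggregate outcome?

Education: the international pool 74/134 = 55.2%, the out-of-state pool 5/8 = 62.5% → the out-of-state pool
Business: the international pool 4/21 = 19.0%, the out-of-state pool 64/198 = 32.3% → the out-of-state pool
Medicine: the international pool 15/35 = 42.9%, the out-of-state pool 28/54 = 51.9% → the out-of-state pool
Overall: the international pool 93/190 = 48.9%, the out-of-state pool 97/260 = 37.3% → the international pool
(The out-of-state pool wins every department group but the international pool wins overall — the out-of-state pool's applicants skew toward the low-rate Business group.)

the international pool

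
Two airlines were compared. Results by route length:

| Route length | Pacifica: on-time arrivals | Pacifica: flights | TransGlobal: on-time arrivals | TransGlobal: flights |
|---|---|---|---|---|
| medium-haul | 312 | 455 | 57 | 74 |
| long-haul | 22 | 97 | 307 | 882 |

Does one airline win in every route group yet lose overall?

Yes

Medium-haul: Pacifica 312/455 = 68.6%, TransGlobal 57/74 = 77.0% → TransGlobal
Long-haul: Pacifica 22/97 = 22.7%, TransGlobal 307/882 = 34.8% → TransGlobal
Overall: Pacifica 334/552 = 60.5%, TransGlobal 364/956 = 38.1% → Pacifica
TransGlobal wins each route group but Pacifica wins overall — the comparison reverses. TransGlobal's flights skew toward long-haul, which has a lower base rate.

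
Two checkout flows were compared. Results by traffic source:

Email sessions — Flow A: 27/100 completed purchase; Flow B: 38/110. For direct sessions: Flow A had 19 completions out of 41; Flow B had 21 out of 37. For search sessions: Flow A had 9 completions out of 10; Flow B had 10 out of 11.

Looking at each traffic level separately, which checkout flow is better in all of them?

Flow B

Email: Flow A 27/100 = 27.0%, Flow B 38/110 = 34.5% → Flow B
Direct: Flow A 19/41 = 46.3%, Flow B 21/37 = 56.8% → Flow B
Search: Flow A 9/10 = 90.0%, Flow B 10/11 = 90.9% → Flow B
Flow B has the higher rate in all 3 groups.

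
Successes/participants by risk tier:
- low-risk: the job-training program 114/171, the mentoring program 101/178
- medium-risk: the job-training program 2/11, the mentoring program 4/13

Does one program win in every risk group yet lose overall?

Low-risk: the job-training program 114/171 = 66.7%, the mentoring program 101/178 = 56.7% → the job-training program
Medium-risk: the job-training program 2/11 = 18.2%, the mentoring program 4/13 = 30.8% → the mentoring program
Overall: the job-training program 116/182 = 63.7%, the mentoring program 105/191 = 55.0% → the job-training program
Neither sweeps: the job-training program wins 1 of 2 groups, the mentoring program wins 1. The job-training program wins overall but not every group — no Simpson reversal.

No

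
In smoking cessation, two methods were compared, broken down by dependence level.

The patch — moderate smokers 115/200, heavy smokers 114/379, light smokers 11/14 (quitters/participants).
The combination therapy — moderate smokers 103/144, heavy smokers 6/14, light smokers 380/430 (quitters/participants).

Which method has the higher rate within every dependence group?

the combination therapy

Moderate smokers: the patch 115/200 = 57.5%, the combination therapy 103/144 = 71.5% → the combination therapy
Heavy smokers: the patch 114/379 = 30.1%, the combination therapy 6/14 = 42.9% → the combination therapy
Light smokers: the patch 11/14 = 78.6%, the combination therapy 380/430 = 88.4% → the combination therapy
The combination therapy has the higher rate in all 3 groups.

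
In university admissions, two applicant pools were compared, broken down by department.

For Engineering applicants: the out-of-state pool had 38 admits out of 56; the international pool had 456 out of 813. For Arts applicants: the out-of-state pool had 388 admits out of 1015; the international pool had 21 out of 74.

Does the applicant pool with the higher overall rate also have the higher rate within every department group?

Engineering: the out-of-state pool 38/56 = 67.9%, the international pool 456/813 = 56.1% → the out-of-state pool
Arts: the out-of-state pool 388/1015 = 38.2%, the international pool 21/74 = 28.4% → the out-of-state pool
Overall: the out-of-state pool 426/1071 = 39.8%, the international pool 477/887 = 53.8% → the international pool
The out-of-state pool wins each department group but the international pool wins overall — the comparison reverses. The out-of-state pool's applicants skew toward Arts, which has a lower base rate.

No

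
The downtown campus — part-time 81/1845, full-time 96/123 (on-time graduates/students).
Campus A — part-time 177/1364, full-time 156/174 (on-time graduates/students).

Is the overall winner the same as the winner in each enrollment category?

Yes

Part-time: the downtown campus 81/1845 = 4.4%, Campus A 177/1364 = 13.0% → Campus A
Full-time: the downtown campus 96/123 = 78.0%, Campus A 156/174 = 89.7% → Campus A
Overall: the downtown campus 177/1968 = 9.0%, Campus A 333/1538 = 21.7% → Campus A
Campus A wins overall and in every enrollment group — no reversal.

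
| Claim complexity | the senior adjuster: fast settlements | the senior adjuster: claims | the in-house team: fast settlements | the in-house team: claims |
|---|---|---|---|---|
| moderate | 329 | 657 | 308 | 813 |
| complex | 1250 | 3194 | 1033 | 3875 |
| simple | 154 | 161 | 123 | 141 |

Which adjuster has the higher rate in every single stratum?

the senior adjuster

Moderate: the senior adjuster 329/657 = 50.1%, the in-house team 308/813 = 37.9% → the senior adjuster
Complex: the senior adjuster 1250/3194 = 39.1%, the in-house team 1033/3875 = 26.7% → the senior adjuster
Simple: the senior adjuster 154/161 = 95.7%, the in-house team 123/141 = 87.2% → the senior adjuster
The senior adjuster has the higher rate in all 3 groups.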